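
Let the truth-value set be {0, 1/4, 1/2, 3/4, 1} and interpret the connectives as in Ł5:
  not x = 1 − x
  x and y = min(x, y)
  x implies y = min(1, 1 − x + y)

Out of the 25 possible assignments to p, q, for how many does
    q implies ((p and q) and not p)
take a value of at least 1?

value 1: 9 assignments (counts)
value 3/4: 5 assignments
value 1/2: 5 assignments
value 1/4: 4 assignments
value 0: 2 assignments
So 9 of the 25 assignments meet the threshold.

9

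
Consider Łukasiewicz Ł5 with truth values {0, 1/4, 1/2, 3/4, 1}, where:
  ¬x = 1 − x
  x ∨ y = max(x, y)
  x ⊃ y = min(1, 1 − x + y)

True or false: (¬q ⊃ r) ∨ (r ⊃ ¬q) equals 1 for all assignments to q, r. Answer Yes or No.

At q = 0, r = 1/4, for instance:
¬q = ¬0 = 1
¬q ⊃ r = 1 ⊃ 1/4 = 1/4
r ⊃ ¬q = 1/4 ⊃ 1 = 1
(¬q ⊃ r) ∨ (r ⊃ ¬q) = 1/4 ∨ 1 = 1
and checking the remaining 24 assignments likewise gives ≥ 1 in every case.

Yes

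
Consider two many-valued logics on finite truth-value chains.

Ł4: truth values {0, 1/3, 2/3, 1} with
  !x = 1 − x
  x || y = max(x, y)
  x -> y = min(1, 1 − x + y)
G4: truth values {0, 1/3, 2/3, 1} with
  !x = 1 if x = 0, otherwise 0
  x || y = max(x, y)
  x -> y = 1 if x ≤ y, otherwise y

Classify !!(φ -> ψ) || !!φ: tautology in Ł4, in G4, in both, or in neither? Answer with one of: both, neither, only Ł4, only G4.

only G4

In Ł4: at φ = 1/3, ψ = 0 the value is 2/3 — not a tautology.
In G4: every assignment gives 1 — tautology.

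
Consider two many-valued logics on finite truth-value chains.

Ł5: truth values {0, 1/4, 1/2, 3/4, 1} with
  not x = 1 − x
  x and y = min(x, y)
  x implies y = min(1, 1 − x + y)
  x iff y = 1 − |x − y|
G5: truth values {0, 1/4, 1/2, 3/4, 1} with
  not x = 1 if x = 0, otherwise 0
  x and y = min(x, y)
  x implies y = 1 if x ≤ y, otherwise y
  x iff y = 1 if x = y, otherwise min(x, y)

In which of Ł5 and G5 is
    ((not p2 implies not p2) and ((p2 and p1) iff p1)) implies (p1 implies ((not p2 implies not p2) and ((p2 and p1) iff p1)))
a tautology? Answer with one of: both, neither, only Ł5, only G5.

In Ł5: every assignment gives 1 — tautology.
In G5: every assignment gives 1 — tautology.

both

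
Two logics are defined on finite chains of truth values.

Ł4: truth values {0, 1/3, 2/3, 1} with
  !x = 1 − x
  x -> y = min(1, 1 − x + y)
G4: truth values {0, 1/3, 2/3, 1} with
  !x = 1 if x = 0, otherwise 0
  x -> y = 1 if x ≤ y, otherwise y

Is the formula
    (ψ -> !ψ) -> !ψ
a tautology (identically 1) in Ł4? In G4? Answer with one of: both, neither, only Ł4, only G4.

only G4

In Ł4: at ψ = 1/3 the value is 2/3 — not a tautology.
In G4: every assignment gives 1 — tautology.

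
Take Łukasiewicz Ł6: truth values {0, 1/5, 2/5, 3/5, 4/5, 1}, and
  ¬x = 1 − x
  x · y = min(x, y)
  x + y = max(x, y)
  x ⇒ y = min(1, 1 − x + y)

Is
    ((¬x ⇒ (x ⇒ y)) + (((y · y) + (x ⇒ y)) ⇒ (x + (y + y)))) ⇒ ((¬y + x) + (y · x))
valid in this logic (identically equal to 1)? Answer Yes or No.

Counterexample: take x = 0, y = 1/5.
¬x = ¬0 = 1
x ⇒ y = 0 ⇒ 1/5 = 1
¬x ⇒ (x ⇒ y) = 1 ⇒ 1 = 1
y · y = 1/5 · 1/5 = 1/5
x ⇒ y = 0 ⇒ 1/5 = 1
(y · y) + (x ⇒ y) = 1/5 + 1 = 1
y + y = 1/5 + 1/5 = 1/5
x + (y + y) = 0 + 1/5 = 1/5
((y · y) + (x ⇒ y)) ⇒ (x + (y + y)) = 1 ⇒ 1/5 = 1/5
(¬x ⇒ (x ⇒ y)) + (((y · y) + (x ⇒ y)) ⇒ (x + (y + y))) = 1 + 1/5 = 1
¬y = ¬1/5 = 4/5
¬y + x = 4/5 + 0 = 4/5
y · x = 1/5 · 0 = 0
(¬y + x) + (y · x) = 4/5 + 0 = 4/5
((¬x ⇒ (x ⇒ y)) + (((y · y) + (x ⇒ y)) ⇒ (x + (y + y)))) ⇒ ((¬y + x) + (y · x)) = 1 ⇒ 4/5 = 4/5
This gives 4/5 ≠ 1.

No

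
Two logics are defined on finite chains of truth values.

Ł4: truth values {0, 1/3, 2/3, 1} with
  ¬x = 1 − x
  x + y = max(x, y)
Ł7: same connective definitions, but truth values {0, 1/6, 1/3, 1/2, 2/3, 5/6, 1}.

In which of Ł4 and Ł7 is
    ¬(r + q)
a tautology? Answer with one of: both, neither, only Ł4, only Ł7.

In Ł4: at q = 0, r = 1/3 the value is 2/3 — not a tautology.
In Ł7: at q = 0, r = 1/6 the value is 5/6 — not a tautology.

neither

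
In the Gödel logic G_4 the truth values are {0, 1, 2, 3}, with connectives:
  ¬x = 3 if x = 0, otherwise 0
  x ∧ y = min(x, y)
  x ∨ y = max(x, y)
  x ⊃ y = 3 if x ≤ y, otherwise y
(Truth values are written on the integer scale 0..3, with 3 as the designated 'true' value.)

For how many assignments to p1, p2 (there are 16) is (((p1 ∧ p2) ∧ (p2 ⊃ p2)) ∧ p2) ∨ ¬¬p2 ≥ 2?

p1 = 0, p2 = 0 ↦ 0  <
p1 = 0, p2 = 1 ↦ 3  ≥
p1 = 0, p2 = 2 ↦ 3  ≥
p1 = 0, p2 = 3 ↦ 3  ≥
p1 = 1, p2 = 0 ↦ 0  <
p1 = 1, p2 = 1 ↦ 3  ≥
p1 = 1, p2 = 2 ↦ 3  ≥
p1 = 1, p2 = 3 ↦ 3  ≥
p1 = 2, p2 = 0 ↦ 0  <
p1 = 2, p2 = 1 ↦ 3  ≥
p1 = 2, p2 = 2 ↦ 3  ≥
p1 = 2, p2 = 3 ↦ 3  ≥
p1 = 3, p2 = 0 ↦ 0  <
p1 = 3, p2 = 1 ↦ 3  ≥
p1 = 3, p2 = 2 ↦ 3  ≥
p1 = 3, p2 = 3 ↦ 3  ≥
So 12 of the 16 assignments meet the threshold.

12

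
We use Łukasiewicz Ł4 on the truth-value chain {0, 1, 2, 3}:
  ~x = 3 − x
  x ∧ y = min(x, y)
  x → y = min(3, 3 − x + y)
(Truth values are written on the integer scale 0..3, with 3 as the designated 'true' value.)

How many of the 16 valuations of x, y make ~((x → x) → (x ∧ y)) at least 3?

7

x = 0, y = 0 ↦ 3  ≥
x = 0, y = 1 ↦ 3  ≥
x = 0, y = 2 ↦ 3  ≥
x = 0, y = 3 ↦ 3  ≥
x = 1, y = 0 ↦ 3  ≥
x = 1, y = 1 ↦ 2  <
x = 1, y = 2 ↦ 2  <
x = 1, y = 3 ↦ 2  <
x = 2, y = 0 ↦ 3  ≥
x = 2, y = 1 ↦ 2  <
x = 2, y = 2 ↦ 1  <
x = 2, y = 3 ↦ 1  <
x = 3, y = 0 ↦ 3  ≥
x = 3, y = 1 ↦ 2  <
x = 3, y = 2 ↦ 1  <
x = 3, y = 3 ↦ 0  <
So 7 of the 16 assignments meet the threshold.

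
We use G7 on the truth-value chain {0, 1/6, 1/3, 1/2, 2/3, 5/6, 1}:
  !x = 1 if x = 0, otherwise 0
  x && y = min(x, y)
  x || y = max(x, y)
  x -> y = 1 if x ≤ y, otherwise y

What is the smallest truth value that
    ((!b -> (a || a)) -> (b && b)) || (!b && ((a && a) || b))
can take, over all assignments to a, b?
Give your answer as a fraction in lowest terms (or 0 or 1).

1/6

Take a = 0, b = 1/6:
!b = !1/6 = 0
a || a = 0 || 0 = 0
!b -> (a || a) = 0 -> 0 = 1
b && b = 1/6 && 1/6 = 1/6
(!b -> (a || a)) -> (b && b) = 1 -> 1/6 = 1/6
!b = !1/6 = 0
a && a = 0 && 0 = 0
(a && a) || b = 0 || 1/6 = 1/6
!b && ((a && a) || b) = 0 && 1/6 = 0
((!b -> (a || a)) -> (b && b)) || (!b && ((a && a) || b)) = 1/6 || 0 = 1/6
No assignment yields a value below 1/6, so this is the minimum.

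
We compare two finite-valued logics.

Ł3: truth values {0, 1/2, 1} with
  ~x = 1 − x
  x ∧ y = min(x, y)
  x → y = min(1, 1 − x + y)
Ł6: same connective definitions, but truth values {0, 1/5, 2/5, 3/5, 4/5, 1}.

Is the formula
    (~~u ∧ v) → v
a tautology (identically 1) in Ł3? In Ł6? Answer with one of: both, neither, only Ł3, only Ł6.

In Ł3: every assignment gives 1 — tautology.
In Ł6: every assignment gives 1 — tautology.

both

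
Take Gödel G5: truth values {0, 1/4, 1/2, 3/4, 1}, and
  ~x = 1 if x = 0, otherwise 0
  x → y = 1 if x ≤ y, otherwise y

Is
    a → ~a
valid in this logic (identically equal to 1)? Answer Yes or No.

No

Counterexample: take a = 1/4.
~a = ~1/4 = 0
a → ~a = 1/4 → 0 = 0
This gives 0 ≠ 1.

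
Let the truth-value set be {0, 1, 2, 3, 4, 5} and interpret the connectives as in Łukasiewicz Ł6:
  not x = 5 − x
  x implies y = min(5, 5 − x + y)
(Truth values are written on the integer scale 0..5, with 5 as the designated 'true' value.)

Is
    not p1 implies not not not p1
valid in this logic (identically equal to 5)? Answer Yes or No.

p1 = 0 ↦ 5
p1 = 1 ↦ 5
p1 = 2 ↦ 5
p1 = 3 ↦ 5
p1 = 4 ↦ 5
p1 = 5 ↦ 5
Every assignment gives a value ≥ 5.

Yes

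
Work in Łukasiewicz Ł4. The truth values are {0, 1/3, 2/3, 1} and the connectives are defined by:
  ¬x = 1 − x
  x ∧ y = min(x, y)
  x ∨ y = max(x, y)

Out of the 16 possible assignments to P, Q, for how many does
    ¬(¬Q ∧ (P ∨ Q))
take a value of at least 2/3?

P = 0, Q = 0 ↦ 1  ≥
P = 0, Q = 1/3 ↦ 2/3  ≥
P = 0, Q = 2/3 ↦ 2/3  ≥
P = 0, Q = 1 ↦ 1  ≥
P = 1/3, Q = 0 ↦ 2/3  ≥
P = 1/3, Q = 1/3 ↦ 2/3  ≥
P = 1/3, Q = 2/3 ↦ 2/3  ≥
P = 1/3, Q = 1 ↦ 1  ≥
P = 2/3, Q = 0 ↦ 1/3  <
P = 2/3, Q = 1/3 ↦ 1/3  <
P = 2/3, Q = 2/3 ↦ 2/3  ≥
P = 2/3, Q = 1 ↦ 1  ≥
P = 1, Q = 0 ↦ 0  <
P = 1, Q = 1/3 ↦ 1/3  <
P = 1, Q = 2/3 ↦ 2/3  ≥
P = 1, Q = 1 ↦ 1  ≥
So 12 of the 16 assignments meet the threshold.

12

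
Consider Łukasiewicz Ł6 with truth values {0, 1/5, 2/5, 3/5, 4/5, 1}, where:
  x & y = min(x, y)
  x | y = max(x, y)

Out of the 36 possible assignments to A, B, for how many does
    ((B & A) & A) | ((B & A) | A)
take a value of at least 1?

6

value 1: 6 assignments (counts)
value 4/5: 6 assignments
value 3/5: 6 assignments
value 2/5: 6 assignments
value 1/5: 6 assignments
value 0: 6 assignments
So 6 of the 36 assignments meet the threshold.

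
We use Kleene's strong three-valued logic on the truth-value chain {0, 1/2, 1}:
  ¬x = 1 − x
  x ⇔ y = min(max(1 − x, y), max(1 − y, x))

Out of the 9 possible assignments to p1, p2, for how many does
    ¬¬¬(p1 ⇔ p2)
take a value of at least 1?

p1 = 0, p2 = 0 ↦ 0  <
p1 = 0, p2 = 1/2 ↦ 1/2  <
p1 = 0, p2 = 1 ↦ 1  ≥
p1 = 1/2, p2 = 0 ↦ 1/2  <
p1 = 1/2, p2 = 1/2 ↦ 1/2  <
p1 = 1/2, p2 = 1 ↦ 1/2  <
p1 = 1, p2 = 0 ↦ 1  ≥
p1 = 1, p2 = 1/2 ↦ 1/2  <
p1 = 1, p2 = 1 ↦ 0  <
So 2 of the 9 assignments meet the threshold.

2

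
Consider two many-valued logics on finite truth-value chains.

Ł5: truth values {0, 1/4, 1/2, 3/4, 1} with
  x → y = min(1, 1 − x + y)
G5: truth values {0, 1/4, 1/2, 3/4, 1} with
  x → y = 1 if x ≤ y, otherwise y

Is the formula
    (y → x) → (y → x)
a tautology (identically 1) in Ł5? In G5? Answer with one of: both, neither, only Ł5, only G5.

In Ł5: every assignment gives 1 — tautology.
In G5: every assignment gives 1 — tautology.

both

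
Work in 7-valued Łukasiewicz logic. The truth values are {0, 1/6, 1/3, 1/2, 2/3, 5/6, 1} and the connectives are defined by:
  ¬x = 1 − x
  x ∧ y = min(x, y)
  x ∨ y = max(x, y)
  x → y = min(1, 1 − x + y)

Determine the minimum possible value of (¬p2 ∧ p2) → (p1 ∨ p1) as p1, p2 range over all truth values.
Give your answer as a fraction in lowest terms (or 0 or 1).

Take p1 = 0, p2 = 1/2:
¬p2 = ¬1/2 = 1/2
¬p2 ∧ p2 = 1/2 ∧ 1/2 = 1/2
p1 ∨ p1 = 0 ∨ 0 = 0
(¬p2 ∧ p2) → (p1 ∨ p1) = 1/2 → 0 = 1/2
No assignment yields a value below 1/2, so this is the minimum.

1/2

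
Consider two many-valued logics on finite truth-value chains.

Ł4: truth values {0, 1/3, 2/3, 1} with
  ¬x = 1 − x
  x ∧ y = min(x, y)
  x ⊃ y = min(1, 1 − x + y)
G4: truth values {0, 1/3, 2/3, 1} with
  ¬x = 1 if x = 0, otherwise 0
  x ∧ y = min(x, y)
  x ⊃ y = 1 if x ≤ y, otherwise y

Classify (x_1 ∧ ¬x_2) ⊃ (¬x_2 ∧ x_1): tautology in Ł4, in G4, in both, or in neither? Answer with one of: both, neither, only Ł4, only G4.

both

In Ł4: every assignment gives 1 — tautology.
In G4: every assignment gives 1 — tautology.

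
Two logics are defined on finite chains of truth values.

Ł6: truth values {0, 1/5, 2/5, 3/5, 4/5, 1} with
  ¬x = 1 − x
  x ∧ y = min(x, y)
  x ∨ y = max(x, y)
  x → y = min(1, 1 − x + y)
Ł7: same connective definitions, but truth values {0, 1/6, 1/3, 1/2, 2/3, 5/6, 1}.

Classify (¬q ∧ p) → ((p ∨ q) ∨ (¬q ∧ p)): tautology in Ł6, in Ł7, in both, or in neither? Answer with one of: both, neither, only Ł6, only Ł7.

both

In Ł6: every assignment gives 1 — tautology.
In Ł7: every assignment gives 1 — tautology.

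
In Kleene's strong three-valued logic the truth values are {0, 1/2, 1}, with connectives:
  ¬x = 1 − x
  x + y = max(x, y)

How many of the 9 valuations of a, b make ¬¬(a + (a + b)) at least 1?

a = 0, b = 0 ↦ 0  <
a = 0, b = 1/2 ↦ 1/2  <
a = 0, b = 1 ↦ 1  ≥
a = 1/2, b = 0 ↦ 1/2  <
a = 1/2, b = 1/2 ↦ 1/2  <
a = 1/2, b = 1 ↦ 1  ≥
a = 1, b = 0 ↦ 1  ≥
a = 1, b = 1/2 ↦ 1  ≥
a = 1, b = 1 ↦ 1  ≥
So 5 of the 9 assignments meet the threshold.

5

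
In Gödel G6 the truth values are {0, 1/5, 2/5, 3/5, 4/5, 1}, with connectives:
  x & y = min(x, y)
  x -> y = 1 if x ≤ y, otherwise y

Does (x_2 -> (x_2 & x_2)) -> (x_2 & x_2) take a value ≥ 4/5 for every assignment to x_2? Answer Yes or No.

Counterexample: take x_2 = 0.
x_2 & x_2 = 0 & 0 = 0
x_2 -> (x_2 & x_2) = 0 -> 0 = 1
(x_2 -> (x_2 & x_2)) -> (x_2 & x_2) = 1 -> 0 = 0
This gives 0, which is below 4/5.

No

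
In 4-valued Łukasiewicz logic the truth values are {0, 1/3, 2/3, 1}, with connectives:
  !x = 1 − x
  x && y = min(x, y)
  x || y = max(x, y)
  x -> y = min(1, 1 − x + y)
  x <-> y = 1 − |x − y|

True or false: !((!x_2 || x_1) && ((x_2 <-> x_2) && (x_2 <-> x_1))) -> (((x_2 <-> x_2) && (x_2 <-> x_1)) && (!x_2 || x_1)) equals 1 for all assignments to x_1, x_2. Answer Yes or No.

No

Counterexample: take x_1 = 0, x_2 = 2/3.
!x_2 = !2/3 = 1/3
!x_2 || x_1 = 1/3 || 0 = 1/3
x_2 <-> x_2 = 2/3 <-> 2/3 = 1
x_2 <-> x_1 = 2/3 <-> 0 = 1/3
(x_2 <-> x_2) && (x_2 <-> x_1) = 1 && 1/3 = 1/3
(!x_2 || x_1) && ((x_2 <-> x_2) && (x_2 <-> x_1)) = 1/3 && 1/3 = 1/3
!((!x_2 || x_1) && ((x_2 <-> x_2) && (x_2 <-> x_1))) = !1/3 = 2/3
((x_2 <-> x_2) && (x_2 <-> x_1)) && (!x_2 || x_1) = 1/3 && 1/3 = 1/3
!((!x_2 || x_1) && ((x_2 <-> x_2) && (x_2 <-> x_1))) -> (((x_2 <-> x_2) && (x_2 <-> x_1)) && (!x_2 || x_1)) = 2/3 -> 1/3 = 2/3
This gives 2/3 ≠ 1.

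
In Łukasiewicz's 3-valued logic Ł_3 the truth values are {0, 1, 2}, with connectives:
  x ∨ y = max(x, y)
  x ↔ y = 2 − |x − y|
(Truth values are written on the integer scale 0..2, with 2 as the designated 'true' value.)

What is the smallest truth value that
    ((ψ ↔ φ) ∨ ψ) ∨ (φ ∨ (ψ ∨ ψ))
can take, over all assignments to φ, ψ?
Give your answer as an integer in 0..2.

Take φ = 0, ψ = 1:
ψ ↔ φ = 1 ↔ 0 = 1
(ψ ↔ φ) ∨ ψ = 1 ∨ 1 = 1
ψ ∨ ψ = 1 ∨ 1 = 1
φ ∨ (ψ ∨ ψ) = 0 ∨ 1 = 1
((ψ ↔ φ) ∨ ψ) ∨ (φ ∨ (ψ ∨ ψ)) = 1 ∨ 1 = 1
No assignment yields a value below 1, so this is the minimum.

1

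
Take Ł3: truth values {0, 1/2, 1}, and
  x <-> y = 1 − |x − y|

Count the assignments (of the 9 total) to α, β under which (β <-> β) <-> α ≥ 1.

α = 0, β = 0 ↦ 0  <
α = 0, β = 1/2 ↦ 0  <
α = 0, β = 1 ↦ 0  <
α = 1/2, β = 0 ↦ 1/2  <
α = 1/2, β = 1/2 ↦ 1/2  <
α = 1/2, β = 1 ↦ 1/2  <
α = 1, β = 0 ↦ 1  ≥
α = 1, β = 1/2 ↦ 1  ≥
α = 1, β = 1 ↦ 1  ≥
So 3 of the 9 assignments meet the threshold.

3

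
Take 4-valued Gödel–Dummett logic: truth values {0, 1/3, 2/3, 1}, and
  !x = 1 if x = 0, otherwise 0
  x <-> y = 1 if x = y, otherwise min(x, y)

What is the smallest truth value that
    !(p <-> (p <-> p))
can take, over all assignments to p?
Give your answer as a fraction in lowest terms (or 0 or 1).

Take p = 1/3:
p <-> p = 1/3 <-> 1/3 = 1
p <-> (p <-> p) = 1/3 <-> 1 = 1/3
!(p <-> (p <-> p)) = !1/3 = 0
No assignment yields a value below 0, so this is the minimum.

0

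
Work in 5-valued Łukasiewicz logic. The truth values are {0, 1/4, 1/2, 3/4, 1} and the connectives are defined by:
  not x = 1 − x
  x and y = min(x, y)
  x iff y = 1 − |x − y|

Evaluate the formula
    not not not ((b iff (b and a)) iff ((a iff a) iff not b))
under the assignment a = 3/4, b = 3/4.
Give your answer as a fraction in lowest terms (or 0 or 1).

3/4

b and a = 3/4 and 3/4 = 3/4
b iff (b and a) = 3/4 iff 3/4 = 1
a iff a = 3/4 iff 3/4 = 1
not b = not 3/4 = 1/4
(a iff a) iff not b = 1 iff 1/4 = 1/4
(b iff (b and a)) iff ((a iff a) iff not b) = 1 iff 1/4 = 1/4
not ((b iff (b and a)) iff ((a iff a) iff not b)) = not 1/4 = 3/4
not not ((b iff (b and a)) iff ((a iff a) iff not b)) = not 3/4 = 1/4
not not not ((b iff (b and a)) iff ((a iff a) iff not b)) = not 1/4 = 3/4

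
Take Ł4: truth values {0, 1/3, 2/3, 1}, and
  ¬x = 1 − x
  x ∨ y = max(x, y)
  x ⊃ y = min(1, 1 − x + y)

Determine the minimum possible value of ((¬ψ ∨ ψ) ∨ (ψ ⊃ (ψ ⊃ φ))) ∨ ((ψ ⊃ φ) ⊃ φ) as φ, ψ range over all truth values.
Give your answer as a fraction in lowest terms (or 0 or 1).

2/3

Take φ = 0, ψ = 2/3:
¬ψ = ¬2/3 = 1/3
¬ψ ∨ ψ = 1/3 ∨ 2/3 = 2/3
ψ ⊃ φ = 2/3 ⊃ 0 = 1/3
ψ ⊃ (ψ ⊃ φ) = 2/3 ⊃ 1/3 = 2/3
(¬ψ ∨ ψ) ∨ (ψ ⊃ (ψ ⊃ φ)) = 2/3 ∨ 2/3 = 2/3
ψ ⊃ φ = 2/3 ⊃ 0 = 1/3
(ψ ⊃ φ) ⊃ φ = 1/3 ⊃ 0 = 2/3
((¬ψ ∨ ψ) ∨ (ψ ⊃ (ψ ⊃ φ))) ∨ ((ψ ⊃ φ) ⊃ φ) = 2/3 ∨ 2/3 = 2/3
No assignment yields a value below 2/3, so this is the minimum.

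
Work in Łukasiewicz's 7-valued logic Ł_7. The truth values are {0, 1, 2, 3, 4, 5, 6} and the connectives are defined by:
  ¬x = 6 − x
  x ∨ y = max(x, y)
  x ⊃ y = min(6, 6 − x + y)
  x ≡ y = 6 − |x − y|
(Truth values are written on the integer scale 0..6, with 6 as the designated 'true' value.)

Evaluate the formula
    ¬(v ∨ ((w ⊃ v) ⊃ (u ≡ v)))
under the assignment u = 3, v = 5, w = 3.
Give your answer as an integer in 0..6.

1

w ⊃ v = 3 ⊃ 5 = 6
u ≡ v = 3 ≡ 5 = 4
(w ⊃ v) ⊃ (u ≡ v) = 6 ⊃ 4 = 4
v ∨ ((w ⊃ v) ⊃ (u ≡ v)) = 5 ∨ 4 = 5
¬(v ∨ ((w ⊃ v) ⊃ (u ≡ v))) = ¬5 = 1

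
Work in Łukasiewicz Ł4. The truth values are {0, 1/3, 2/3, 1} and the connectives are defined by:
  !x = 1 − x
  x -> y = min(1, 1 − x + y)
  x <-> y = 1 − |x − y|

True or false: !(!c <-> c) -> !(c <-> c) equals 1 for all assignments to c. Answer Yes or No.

Counterexample: take c = 0.
!c = !0 = 1
!c <-> c = 1 <-> 0 = 0
!(!c <-> c) = !0 = 1
c <-> c = 0 <-> 0 = 1
!(c <-> c) = !1 = 0
!(!c <-> c) -> !(c <-> c) = 1 -> 0 = 0
This gives 0 ≠ 1.

No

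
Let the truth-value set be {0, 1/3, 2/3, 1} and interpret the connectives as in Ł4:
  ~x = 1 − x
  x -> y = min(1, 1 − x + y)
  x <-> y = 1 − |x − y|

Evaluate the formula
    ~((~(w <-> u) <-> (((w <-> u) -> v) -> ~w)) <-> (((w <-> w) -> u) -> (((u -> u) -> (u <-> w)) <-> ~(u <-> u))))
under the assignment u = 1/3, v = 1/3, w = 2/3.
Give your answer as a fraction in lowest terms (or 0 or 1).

1/3

w <-> u = 2/3 <-> 1/3 = 2/3
~(w <-> u) = ~2/3 = 1/3
w <-> u = 2/3 <-> 1/3 = 2/3
(w <-> u) -> v = 2/3 -> 1/3 = 2/3
~w = ~2/3 = 1/3
((w <-> u) -> v) -> ~w = 2/3 -> 1/3 = 2/3
~(w <-> u) <-> (((w <-> u) -> v) -> ~w) = 1/3 <-> 2/3 = 2/3
w <-> w = 2/3 <-> 2/3 = 1
(w <-> w) -> u = 1 -> 1/3 = 1/3
u -> u = 1/3 -> 1/3 = 1
u <-> w = 1/3 <-> 2/3 = 2/3
(u -> u) -> (u <-> w) = 1 -> 2/3 = 2/3
u <-> u = 1/3 <-> 1/3 = 1
~(u <-> u) = ~1 = 0
((u -> u) -> (u <-> w)) <-> ~(u <-> u) = 2/3 <-> 0 = 1/3
((w <-> w) -> u) -> (((u -> u) -> (u <-> w)) <-> ~(u <-> u)) = 1/3 -> 1/3 = 1
(~(w <-> u) <-> (((w <-> u) -> v) -> ~w)) <-> (((w <-> w) -> u) -> (((u -> u) -> (u <-> w)) <-> ~(u <-> u))) = 2/3 <-> 1 = 2/3
~((~(w <-> u) <-> (((w <-> u) -> v) -> ~w)) <-> (((w <-> w) -> u) -> (((u -> u) -> (u <-> w)) <-> ~(u <-> u)))) = ~2/3 = 1/3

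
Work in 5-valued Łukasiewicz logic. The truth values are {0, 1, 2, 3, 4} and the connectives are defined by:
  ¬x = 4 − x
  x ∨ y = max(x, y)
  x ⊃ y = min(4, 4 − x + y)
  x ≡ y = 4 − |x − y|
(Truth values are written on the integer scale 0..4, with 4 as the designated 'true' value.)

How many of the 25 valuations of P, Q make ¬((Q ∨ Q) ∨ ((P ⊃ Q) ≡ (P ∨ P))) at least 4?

2

value 4: 2 assignments (counts)
value 3: 3 assignments
value 2: 6 assignments
value 1: 7 assignments
value 0: 7 assignments
So 2 of the 25 assignments meet the threshold.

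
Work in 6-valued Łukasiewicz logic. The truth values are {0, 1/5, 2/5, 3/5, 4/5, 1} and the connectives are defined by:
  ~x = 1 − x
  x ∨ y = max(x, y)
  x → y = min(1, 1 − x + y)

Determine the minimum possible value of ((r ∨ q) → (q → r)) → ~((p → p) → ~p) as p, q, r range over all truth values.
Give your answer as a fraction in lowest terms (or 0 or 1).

Take p = 0, q = 0, r = 0:
r ∨ q = 0 ∨ 0 = 0
q → r = 0 → 0 = 1
(r ∨ q) → (q → r) = 0 → 1 = 1
p → p = 0 → 0 = 1
~p = ~0 = 1
(p → p) → ~p = 1 → 1 = 1
~((p → p) → ~p) = ~1 = 0
((r ∨ q) → (q → r)) → ~((p → p) → ~p) = 1 → 0 = 0
No assignment yields a value below 0, so this is the minimum.

0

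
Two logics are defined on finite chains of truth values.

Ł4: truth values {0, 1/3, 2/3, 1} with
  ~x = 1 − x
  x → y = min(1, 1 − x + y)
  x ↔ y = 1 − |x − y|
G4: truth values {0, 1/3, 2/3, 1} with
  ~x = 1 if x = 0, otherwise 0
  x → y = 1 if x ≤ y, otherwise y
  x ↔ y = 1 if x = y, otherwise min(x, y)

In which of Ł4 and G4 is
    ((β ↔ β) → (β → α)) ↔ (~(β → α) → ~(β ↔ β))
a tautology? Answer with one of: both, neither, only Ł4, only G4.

only Ł4

In Ł4: every assignment gives 1 — tautology.
In G4: at α = 1/3, β = 2/3 the value is 1/3 — not a tautology.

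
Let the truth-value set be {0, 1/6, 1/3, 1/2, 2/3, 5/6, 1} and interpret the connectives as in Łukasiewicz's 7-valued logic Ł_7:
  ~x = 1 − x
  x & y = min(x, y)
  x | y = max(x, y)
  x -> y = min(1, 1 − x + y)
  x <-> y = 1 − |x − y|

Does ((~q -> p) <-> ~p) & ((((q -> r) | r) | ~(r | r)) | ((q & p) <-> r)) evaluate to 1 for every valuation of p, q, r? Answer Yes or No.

Counterexample: take p = 0, q = 0, r = 0.
~q = ~0 = 1
~q -> p = 1 -> 0 = 0
~p = ~0 = 1
(~q -> p) <-> ~p = 0 <-> 1 = 0
q -> r = 0 -> 0 = 1
(q -> r) | r = 1 | 0 = 1
r | r = 0 | 0 = 0
~(r | r) = ~0 = 1
((q -> r) | r) | ~(r | r) = 1 | 1 = 1
q & p = 0 & 0 = 0
(q & p) <-> r = 0 <-> 0 = 1
(((q -> r) | r) | ~(r | r)) | ((q & p) <-> r) = 1 | 1 = 1
((~q -> p) <-> ~p) & ((((q -> r) | r) | ~(r | r)) | ((q & p) <-> r)) = 0 & 1 = 0
This gives 0 ≠ 1.

No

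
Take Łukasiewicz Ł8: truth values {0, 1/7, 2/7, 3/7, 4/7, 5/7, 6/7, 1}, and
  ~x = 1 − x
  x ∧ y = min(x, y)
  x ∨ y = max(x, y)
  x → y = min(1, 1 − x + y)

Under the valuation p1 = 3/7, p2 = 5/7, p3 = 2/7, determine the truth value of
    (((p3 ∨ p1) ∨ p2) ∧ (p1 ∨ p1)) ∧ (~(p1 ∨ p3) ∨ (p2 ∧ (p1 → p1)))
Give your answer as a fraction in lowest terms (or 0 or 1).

3/7

p3 ∨ p1 = 2/7 ∨ 3/7 = 3/7
(p3 ∨ p1) ∨ p2 = 3/7 ∨ 5/7 = 5/7
p1 ∨ p1 = 3/7 ∨ 3/7 = 3/7
((p3 ∨ p1) ∨ p2) ∧ (p1 ∨ p1) = 5/7 ∧ 3/7 = 3/7
p1 ∨ p3 = 3/7 ∨ 2/7 = 3/7
~(p1 ∨ p3) = ~3/7 = 4/7
p1 → p1 = 3/7 → 3/7 = 1
p2 ∧ (p1 → p1) = 5/7 ∧ 1 = 5/7
~(p1 ∨ p3) ∨ (p2 ∧ (p1 → p1)) = 4/7 ∨ 5/7 = 5/7
(((p3 ∨ p1) ∨ p2) ∧ (p1 ∨ p1)) ∧ (~(p1 ∨ p3) ∨ (p2 ∧ (p1 → p1))) = 3/7 ∧ 5/7 = 3/7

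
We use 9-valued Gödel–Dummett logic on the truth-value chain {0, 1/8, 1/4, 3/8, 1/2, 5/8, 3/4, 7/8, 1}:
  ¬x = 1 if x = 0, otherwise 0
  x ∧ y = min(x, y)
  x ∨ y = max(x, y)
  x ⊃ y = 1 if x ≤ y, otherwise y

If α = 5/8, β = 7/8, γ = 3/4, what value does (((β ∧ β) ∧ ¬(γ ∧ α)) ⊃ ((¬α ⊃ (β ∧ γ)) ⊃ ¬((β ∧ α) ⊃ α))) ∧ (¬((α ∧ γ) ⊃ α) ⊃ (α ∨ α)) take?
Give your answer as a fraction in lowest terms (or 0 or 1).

1

β ∧ β = 7/8 ∧ 7/8 = 7/8
γ ∧ α = 3/4 ∧ 5/8 = 5/8
¬(γ ∧ α) = ¬5/8 = 0
(β ∧ β) ∧ ¬(γ ∧ α) = 7/8 ∧ 0 = 0
¬α = ¬5/8 = 0
β ∧ γ = 7/8 ∧ 3/4 = 3/4
¬α ⊃ (β ∧ γ) = 0 ⊃ 3/4 = 1
β ∧ α = 7/8 ∧ 5/8 = 5/8
(β ∧ α) ⊃ α = 5/8 ⊃ 5/8 = 1
¬((β ∧ α) ⊃ α) = ¬1 = 0
(¬α ⊃ (β ∧ γ)) ⊃ ¬((β ∧ α) ⊃ α) = 1 ⊃ 0 = 0
((β ∧ β) ∧ ¬(γ ∧ α)) ⊃ ((¬α ⊃ (β ∧ γ)) ⊃ ¬((β ∧ α) ⊃ α)) = 0 ⊃ 0 = 1
α ∧ γ = 5/8 ∧ 3/4 = 5/8
(α ∧ γ) ⊃ α = 5/8 ⊃ 5/8 = 1
¬((α ∧ γ) ⊃ α) = ¬1 = 0
α ∨ α = 5/8 ∨ 5/8 = 5/8
¬((α ∧ γ) ⊃ α) ⊃ (α ∨ α) = 0 ⊃ 5/8 = 1
(((β ∧ β) ∧ ¬(γ ∧ α)) ⊃ ((¬α ⊃ (β ∧ γ)) ⊃ ¬((β ∧ α) ⊃ α))) ∧ (¬((α ∧ γ) ⊃ α) ⊃ (α ∨ α)) = 1 ∧ 1 = 1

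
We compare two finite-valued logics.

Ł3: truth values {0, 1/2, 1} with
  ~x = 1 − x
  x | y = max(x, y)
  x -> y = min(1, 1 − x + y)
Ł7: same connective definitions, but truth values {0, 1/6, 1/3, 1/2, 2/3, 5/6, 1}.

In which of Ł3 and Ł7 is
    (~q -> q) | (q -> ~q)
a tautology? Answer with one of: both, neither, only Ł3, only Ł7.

both

In Ł3: every assignment gives 1 — tautology.
In Ł7: every assignment gives 1 — tautology.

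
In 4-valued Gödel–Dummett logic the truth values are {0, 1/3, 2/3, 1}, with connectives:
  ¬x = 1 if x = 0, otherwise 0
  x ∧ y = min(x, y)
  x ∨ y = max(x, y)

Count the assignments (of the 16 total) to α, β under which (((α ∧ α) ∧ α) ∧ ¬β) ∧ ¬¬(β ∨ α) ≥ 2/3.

2

α = 0, β = 0 ↦ 0  <
α = 0, β = 1/3 ↦ 0  <
α = 0, β = 2/3 ↦ 0  <
α = 0, β = 1 ↦ 0  <
α = 1/3, β = 0 ↦ 1/3  <
α = 1/3, β = 1/3 ↦ 0  <
α = 1/3, β = 2/3 ↦ 0  <
α = 1/3, β = 1 ↦ 0  <
α = 2/3, β = 0 ↦ 2/3  ≥
α = 2/3, β = 1/3 ↦ 0  <
α = 2/3, β = 2/3 ↦ 0  <
α = 2/3, β = 1 ↦ 0  <
α = 1, β = 0 ↦ 1  ≥
α = 1, β = 1/3 ↦ 0  <
α = 1, β = 2/3 ↦ 0  <
α = 1, β = 1 ↦ 0  <
So 2 of the 16 assignments meet the threshold.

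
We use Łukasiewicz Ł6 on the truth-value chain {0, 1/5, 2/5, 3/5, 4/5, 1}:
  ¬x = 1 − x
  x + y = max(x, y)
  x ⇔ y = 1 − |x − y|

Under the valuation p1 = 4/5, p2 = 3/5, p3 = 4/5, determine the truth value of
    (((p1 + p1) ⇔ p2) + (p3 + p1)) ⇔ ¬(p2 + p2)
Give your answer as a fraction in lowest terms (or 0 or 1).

3/5

p1 + p1 = 4/5 + 4/5 = 4/5
(p1 + p1) ⇔ p2 = 4/5 ⇔ 3/5 = 4/5
p3 + p1 = 4/5 + 4/5 = 4/5
((p1 + p1) ⇔ p2) + (p3 + p1) = 4/5 + 4/5 = 4/5
p2 + p2 = 3/5 + 3/5 = 3/5
¬(p2 + p2) = ¬3/5 = 2/5
(((p1 + p1) ⇔ p2) + (p3 + p1)) ⇔ ¬(p2 + p2) = 4/5 ⇔ 2/5 = 3/5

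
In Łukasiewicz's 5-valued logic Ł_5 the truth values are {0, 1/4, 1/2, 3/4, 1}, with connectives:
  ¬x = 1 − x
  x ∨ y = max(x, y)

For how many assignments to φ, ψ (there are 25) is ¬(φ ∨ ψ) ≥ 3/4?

value 1: 1 assignment (counts)
value 3/4: 3 assignments (counts)
value 1/2: 5 assignments
value 1/4: 7 assignments
value 0: 9 assignments
So 4 of the 25 assignments meet the threshold.

4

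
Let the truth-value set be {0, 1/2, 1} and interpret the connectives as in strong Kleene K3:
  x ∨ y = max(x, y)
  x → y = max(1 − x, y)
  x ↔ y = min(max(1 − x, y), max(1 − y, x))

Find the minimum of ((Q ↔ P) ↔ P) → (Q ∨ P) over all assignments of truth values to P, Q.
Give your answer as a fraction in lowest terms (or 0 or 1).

1/2

Take P = 0, Q = 1/2:
Q ↔ P = 1/2 ↔ 0 = 1/2
(Q ↔ P) ↔ P = 1/2 ↔ 0 = 1/2
Q ∨ P = 1/2 ∨ 0 = 1/2
((Q ↔ P) ↔ P) → (Q ∨ P) = 1/2 → 1/2 = 1/2
No assignment yields a value below 1/2, so this is the minimum.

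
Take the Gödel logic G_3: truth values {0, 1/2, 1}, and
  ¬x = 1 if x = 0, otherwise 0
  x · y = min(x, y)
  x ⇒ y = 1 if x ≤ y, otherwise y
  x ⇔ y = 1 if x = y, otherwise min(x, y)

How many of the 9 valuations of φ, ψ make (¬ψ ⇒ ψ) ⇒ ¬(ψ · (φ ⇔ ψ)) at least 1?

5

φ = 0, ψ = 0 ↦ 1  ≥
φ = 0, ψ = 1/2 ↦ 1  ≥
φ = 0, ψ = 1 ↦ 1  ≥
φ = 1/2, ψ = 0 ↦ 1  ≥
φ = 1/2, ψ = 1/2 ↦ 0  <
φ = 1/2, ψ = 1 ↦ 0  <
φ = 1, ψ = 0 ↦ 1  ≥
φ = 1, ψ = 1/2 ↦ 0  <
φ = 1, ψ = 1 ↦ 0  <
So 5 of the 9 assignments meet the threshold.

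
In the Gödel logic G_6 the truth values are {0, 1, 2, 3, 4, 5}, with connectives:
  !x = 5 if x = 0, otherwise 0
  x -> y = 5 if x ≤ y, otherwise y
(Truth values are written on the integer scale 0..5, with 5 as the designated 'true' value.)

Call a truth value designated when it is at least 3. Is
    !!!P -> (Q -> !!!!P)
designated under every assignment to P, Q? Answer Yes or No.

No

Counterexample: take P = 0, Q = 1.
!P = !0 = 5
!!P = !5 = 0
!!!P = !0 = 5
!P = !0 = 5
!!P = !5 = 0
!!!P = !0 = 5
!!!!P = !5 = 0
Q -> !!!!P = 1 -> 0 = 0
!!!P -> (Q -> !!!!P) = 5 -> 0 = 0
This gives 0, which is below 3.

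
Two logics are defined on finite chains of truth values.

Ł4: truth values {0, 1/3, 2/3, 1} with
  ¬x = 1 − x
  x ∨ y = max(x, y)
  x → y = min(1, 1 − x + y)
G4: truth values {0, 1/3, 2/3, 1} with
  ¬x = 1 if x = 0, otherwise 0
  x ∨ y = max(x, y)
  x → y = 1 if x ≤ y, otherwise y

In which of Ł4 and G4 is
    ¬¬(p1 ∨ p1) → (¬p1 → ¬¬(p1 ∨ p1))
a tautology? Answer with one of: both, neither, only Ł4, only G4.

In Ł4: every assignment gives 1 — tautology.
In G4: every assignment gives 1 — tautology.

both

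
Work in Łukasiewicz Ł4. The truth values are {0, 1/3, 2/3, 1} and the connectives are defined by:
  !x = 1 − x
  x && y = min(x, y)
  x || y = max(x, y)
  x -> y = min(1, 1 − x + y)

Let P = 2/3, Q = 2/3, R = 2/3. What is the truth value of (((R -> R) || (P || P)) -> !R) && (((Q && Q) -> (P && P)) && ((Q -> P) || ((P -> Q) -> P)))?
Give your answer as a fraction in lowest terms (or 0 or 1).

R -> R = 2/3 -> 2/3 = 1
P || P = 2/3 || 2/3 = 2/3
(R -> R) || (P || P) = 1 || 2/3 = 1
!R = !2/3 = 1/3
((R -> R) || (P || P)) -> !R = 1 -> 1/3 = 1/3
Q && Q = 2/3 && 2/3 = 2/3
P && P = 2/3 && 2/3 = 2/3
(Q && Q) -> (P && P) = 2/3 -> 2/3 = 1
Q -> P = 2/3 -> 2/3 = 1
P -> Q = 2/3 -> 2/3 = 1
(P -> Q) -> P = 1 -> 2/3 = 2/3
(Q -> P) || ((P -> Q) -> P) = 1 || 2/3 = 1
((Q && Q) -> (P && P)) && ((Q -> P) || ((P -> Q) -> P)) = 1 && 1 = 1
(((R -> R) || (P || P)) -> !R) && (((Q && Q) -> (P && P)) && ((Q -> P) || ((P -> Q) -> P))) = 1/3 && 1 = 1/3

1/3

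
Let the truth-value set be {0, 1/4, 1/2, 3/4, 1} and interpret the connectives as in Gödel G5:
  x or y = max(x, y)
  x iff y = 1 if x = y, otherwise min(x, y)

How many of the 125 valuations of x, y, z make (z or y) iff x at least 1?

value 1: 25 assignments (counts)
value 3/4: 16 assignments
value 1/2: 26 assignments
value 1/4: 30 assignments
value 0: 28 assignments
So 25 of the 125 assignments meet the threshold.

25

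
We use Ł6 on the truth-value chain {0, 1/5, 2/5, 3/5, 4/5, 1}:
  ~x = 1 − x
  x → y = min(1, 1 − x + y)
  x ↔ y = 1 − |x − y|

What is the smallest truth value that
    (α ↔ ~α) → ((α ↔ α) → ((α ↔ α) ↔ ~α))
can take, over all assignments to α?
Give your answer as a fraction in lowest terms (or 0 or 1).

3/5

Take α = 3/5:
~α = ~3/5 = 2/5
α ↔ ~α = 3/5 ↔ 2/5 = 4/5
α ↔ α = 3/5 ↔ 3/5 = 1
α ↔ α = 3/5 ↔ 3/5 = 1
~α = ~3/5 = 2/5
(α ↔ α) ↔ ~α = 1 ↔ 2/5 = 2/5
(α ↔ α) → ((α ↔ α) ↔ ~α) = 1 → 2/5 = 2/5
(α ↔ ~α) → ((α ↔ α) → ((α ↔ α) ↔ ~α)) = 4/5 → 2/5 = 3/5
No assignment yields a value below 3/5, so this is the minimum.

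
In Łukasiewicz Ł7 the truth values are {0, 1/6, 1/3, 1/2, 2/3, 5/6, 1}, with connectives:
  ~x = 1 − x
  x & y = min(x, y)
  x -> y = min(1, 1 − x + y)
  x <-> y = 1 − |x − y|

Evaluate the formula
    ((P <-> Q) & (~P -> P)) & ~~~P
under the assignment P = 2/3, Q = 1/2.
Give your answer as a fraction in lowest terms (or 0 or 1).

P <-> Q = 2/3 <-> 1/2 = 5/6
~P = ~2/3 = 1/3
~P -> P = 1/3 -> 2/3 = 1
(P <-> Q) & (~P -> P) = 5/6 & 1 = 5/6
~P = ~2/3 = 1/3
~~P = ~1/3 = 2/3
~~~P = ~2/3 = 1/3
((P <-> Q) & (~P -> P)) & ~~~P = 5/6 & 1/3 = 1/3

1/3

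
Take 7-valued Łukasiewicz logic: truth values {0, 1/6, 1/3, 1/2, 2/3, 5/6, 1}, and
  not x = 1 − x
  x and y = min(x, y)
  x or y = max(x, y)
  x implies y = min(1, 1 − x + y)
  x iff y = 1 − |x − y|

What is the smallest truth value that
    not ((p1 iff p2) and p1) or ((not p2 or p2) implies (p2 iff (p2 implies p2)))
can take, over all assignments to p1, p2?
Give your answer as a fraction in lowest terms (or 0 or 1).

Take p1 = 1/2, p2 = 0:
p1 iff p2 = 1/2 iff 0 = 1/2
(p1 iff p2) and p1 = 1/2 and 1/2 = 1/2
not ((p1 iff p2) and p1) = not 1/2 = 1/2
not p2 = not 0 = 1
not p2 or p2 = 1 or 0 = 1
p2 implies p2 = 0 implies 0 = 1
p2 iff (p2 implies p2) = 0 iff 1 = 0
(not p2 or p2) implies (p2 iff (p2 implies p2)) = 1 implies 0 = 0
not ((p1 iff p2) and p1) or ((not p2 or p2) implies (p2 iff (p2 implies p2))) = 1/2 or 0 = 1/2
No assignment yields a value below 1/2, so this is the minimum.

1/2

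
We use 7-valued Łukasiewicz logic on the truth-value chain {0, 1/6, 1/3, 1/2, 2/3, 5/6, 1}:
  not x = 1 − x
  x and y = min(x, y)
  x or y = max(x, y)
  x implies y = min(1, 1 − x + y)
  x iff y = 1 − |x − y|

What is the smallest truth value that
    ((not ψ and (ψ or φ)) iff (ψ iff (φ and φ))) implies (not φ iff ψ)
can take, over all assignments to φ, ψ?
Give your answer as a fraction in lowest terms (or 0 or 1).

1/2

Take φ = 0, ψ = 1/2:
not ψ = not 1/2 = 1/2
ψ or φ = 1/2 or 0 = 1/2
not ψ and (ψ or φ) = 1/2 and 1/2 = 1/2
φ and φ = 0 and 0 = 0
ψ iff (φ and φ) = 1/2 iff 0 = 1/2
(not ψ and (ψ or φ)) iff (ψ iff (φ and φ)) = 1/2 iff 1/2 = 1
not φ = not 0 = 1
not φ iff ψ = 1 iff 1/2 = 1/2
((not ψ and (ψ or φ)) iff (ψ iff (φ and φ))) implies (not φ iff ψ) = 1 implies 1/2 = 1/2
No assignment yields a value below 1/2, so this is the minimum.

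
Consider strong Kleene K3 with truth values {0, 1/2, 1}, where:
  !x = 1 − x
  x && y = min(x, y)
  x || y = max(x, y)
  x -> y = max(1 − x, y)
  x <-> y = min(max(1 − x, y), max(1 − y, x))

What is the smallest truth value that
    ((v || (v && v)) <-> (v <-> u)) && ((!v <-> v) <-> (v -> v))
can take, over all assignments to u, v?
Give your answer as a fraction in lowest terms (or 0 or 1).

0

Take u = 0, v = 0:
v && v = 0 && 0 = 0
v || (v && v) = 0 || 0 = 0
v <-> u = 0 <-> 0 = 1
(v || (v && v)) <-> (v <-> u) = 0 <-> 1 = 0
!v = !0 = 1
!v <-> v = 1 <-> 0 = 0
v -> v = 0 -> 0 = 1
(!v <-> v) <-> (v -> v) = 0 <-> 1 = 0
((v || (v && v)) <-> (v <-> u)) && ((!v <-> v) <-> (v -> v)) = 0 && 0 = 0
No assignment yields a value below 0, so this is the minimum.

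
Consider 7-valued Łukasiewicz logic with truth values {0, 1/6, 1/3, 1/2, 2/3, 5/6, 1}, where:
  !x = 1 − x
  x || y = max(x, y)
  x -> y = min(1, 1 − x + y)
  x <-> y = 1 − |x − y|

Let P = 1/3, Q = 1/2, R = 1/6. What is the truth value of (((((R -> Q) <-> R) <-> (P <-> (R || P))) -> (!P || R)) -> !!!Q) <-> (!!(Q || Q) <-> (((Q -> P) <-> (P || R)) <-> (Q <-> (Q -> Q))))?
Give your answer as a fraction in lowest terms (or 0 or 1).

1

R -> Q = 1/6 -> 1/2 = 1
(R -> Q) <-> R = 1 <-> 1/6 = 1/6
R || P = 1/6 || 1/3 = 1/3
P <-> (R || P) = 1/3 <-> 1/3 = 1
((R -> Q) <-> R) <-> (P <-> (R || P)) = 1/6 <-> 1 = 1/6
!P = !1/3 = 2/3
!P || R = 2/3 || 1/6 = 2/3
(((R -> Q) <-> R) <-> (P <-> (R || P))) -> (!P || R) = 1/6 -> 2/3 = 1
!Q = !1/2 = 1/2
!!Q = !1/2 = 1/2
!!!Q = !1/2 = 1/2
((((R -> Q) <-> R) <-> (P <-> (R || P))) -> (!P || R)) -> !!!Q = 1 -> 1/2 = 1/2
Q || Q = 1/2 || 1/2 = 1/2
!(Q || Q) = !1/2 = 1/2
!!(Q || Q) = !1/2 = 1/2
Q -> P = 1/2 -> 1/3 = 5/6
P || R = 1/3 || 1/6 = 1/3
(Q -> P) <-> (P || R) = 5/6 <-> 1/3 = 1/2
Q -> Q = 1/2 -> 1/2 = 1
Q <-> (Q -> Q) = 1/2 <-> 1 = 1/2
((Q -> P) <-> (P || R)) <-> (Q <-> (Q -> Q)) = 1/2 <-> 1/2 = 1
!!(Q || Q) <-> (((Q -> P) <-> (P || R)) <-> (Q <-> (Q -> Q))) = 1/2 <-> 1 = 1/2
(((((R -> Q) <-> R) <-> (P <-> (R || P))) -> (!P || R)) -> !!!Q) <-> (!!(Q || Q) <-> (((Q -> P) <-> (P || R)) <-> (Q <-> (Q -> Q)))) = 1/2 <-> 1/2 = 1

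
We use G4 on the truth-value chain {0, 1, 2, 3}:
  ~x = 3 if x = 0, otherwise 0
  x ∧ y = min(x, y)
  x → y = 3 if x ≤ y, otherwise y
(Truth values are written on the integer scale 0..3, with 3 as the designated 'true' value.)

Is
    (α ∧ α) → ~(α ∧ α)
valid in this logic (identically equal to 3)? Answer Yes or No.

Counterexample: take α = 1.
α ∧ α = 1 ∧ 1 = 1
~(α ∧ α) = ~1 = 0
(α ∧ α) → ~(α ∧ α) = 1 → 0 = 0
This gives 0 ≠ 3.

No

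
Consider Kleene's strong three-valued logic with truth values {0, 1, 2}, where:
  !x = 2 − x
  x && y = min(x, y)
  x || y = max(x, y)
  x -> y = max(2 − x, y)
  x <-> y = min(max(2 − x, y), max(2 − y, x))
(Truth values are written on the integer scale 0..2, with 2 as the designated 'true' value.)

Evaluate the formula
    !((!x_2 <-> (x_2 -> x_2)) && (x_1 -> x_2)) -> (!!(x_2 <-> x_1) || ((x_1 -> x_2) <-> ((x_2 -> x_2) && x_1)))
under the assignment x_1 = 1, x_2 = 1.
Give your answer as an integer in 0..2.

!x_2 = !1 = 1
x_2 -> x_2 = 1 -> 1 = 1
!x_2 <-> (x_2 -> x_2) = 1 <-> 1 = 1
x_1 -> x_2 = 1 -> 1 = 1
(!x_2 <-> (x_2 -> x_2)) && (x_1 -> x_2) = 1 && 1 = 1
!((!x_2 <-> (x_2 -> x_2)) && (x_1 -> x_2)) = !1 = 1
x_2 <-> x_1 = 1 <-> 1 = 1
!(x_2 <-> x_1) = !1 = 1
!!(x_2 <-> x_1) = !1 = 1
x_1 -> x_2 = 1 -> 1 = 1
x_2 -> x_2 = 1 -> 1 = 1
(x_2 -> x_2) && x_1 = 1 && 1 = 1
(x_1 -> x_2) <-> ((x_2 -> x_2) && x_1) = 1 <-> 1 = 1
!!(x_2 <-> x_1) || ((x_1 -> x_2) <-> ((x_2 -> x_2) && x_1)) = 1 || 1 = 1
!((!x_2 <-> (x_2 -> x_2)) && (x_1 -> x_2)) -> (!!(x_2 <-> x_1) || ((x_1 -> x_2) <-> ((x_2 -> x_2) && x_1))) = 1 -> 1 = 1

1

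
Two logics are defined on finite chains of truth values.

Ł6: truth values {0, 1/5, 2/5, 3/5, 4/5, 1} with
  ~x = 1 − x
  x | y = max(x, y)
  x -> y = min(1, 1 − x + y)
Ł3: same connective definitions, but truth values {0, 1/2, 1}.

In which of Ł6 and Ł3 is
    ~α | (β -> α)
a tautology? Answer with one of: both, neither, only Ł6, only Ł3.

In Ł6: at α = 1/5, β = 2/5 the value is 4/5 — not a tautology.
In Ł3: at α = 1/2, β = 1 the value is 1/2 — not a tautology.

neither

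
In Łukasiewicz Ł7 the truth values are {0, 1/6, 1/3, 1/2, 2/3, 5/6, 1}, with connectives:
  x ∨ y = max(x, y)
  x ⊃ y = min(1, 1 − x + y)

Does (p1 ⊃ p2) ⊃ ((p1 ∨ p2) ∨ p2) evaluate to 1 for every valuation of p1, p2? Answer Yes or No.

Counterexample: take p1 = 0, p2 = 0.
p1 ⊃ p2 = 0 ⊃ 0 = 1
p1 ∨ p2 = 0 ∨ 0 = 0
(p1 ∨ p2) ∨ p2 = 0 ∨ 0 = 0
(p1 ⊃ p2) ⊃ ((p1 ∨ p2) ∨ p2) = 1 ⊃ 0 = 0
This gives 0 ≠ 1.

No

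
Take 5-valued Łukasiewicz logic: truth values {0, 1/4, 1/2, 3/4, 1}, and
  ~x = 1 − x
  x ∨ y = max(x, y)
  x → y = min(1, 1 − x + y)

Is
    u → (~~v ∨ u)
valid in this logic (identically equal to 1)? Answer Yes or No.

At u = 1, v = 3/4, for instance:
~v = ~3/4 = 1/4
~~v = ~1/4 = 3/4
~~v ∨ u = 3/4 ∨ 1 = 1
u → (~~v ∨ u) = 1 → 1 = 1
and checking the remaining 24 assignments likewise gives ≥ 1 in every case.

Yes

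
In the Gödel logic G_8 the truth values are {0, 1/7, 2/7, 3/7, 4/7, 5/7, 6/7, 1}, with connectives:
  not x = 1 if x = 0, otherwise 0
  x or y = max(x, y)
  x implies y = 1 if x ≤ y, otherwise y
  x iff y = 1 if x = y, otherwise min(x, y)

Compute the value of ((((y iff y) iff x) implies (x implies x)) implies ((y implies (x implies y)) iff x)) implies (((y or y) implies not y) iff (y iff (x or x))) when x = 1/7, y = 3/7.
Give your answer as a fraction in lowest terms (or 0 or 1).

0

y iff y = 3/7 iff 3/7 = 1
(y iff y) iff x = 1 iff 1/7 = 1/7
x implies x = 1/7 implies 1/7 = 1
((y iff y) iff x) implies (x implies x) = 1/7 implies 1 = 1
x implies y = 1/7 implies 3/7 = 1
y implies (x implies y) = 3/7 implies 1 = 1
(y implies (x implies y)) iff x = 1 iff 1/7 = 1/7
(((y iff y) iff x) implies (x implies x)) implies ((y implies (x implies y)) iff x) = 1 implies 1/7 = 1/7
y or y = 3/7 or 3/7 = 3/7
not y = not 3/7 = 0
(y or y) implies not y = 3/7 implies 0 = 0
x or x = 1/7 or 1/7 = 1/7
y iff (x or x) = 3/7 iff 1/7 = 1/7
((y or y) implies not y) iff (y iff (x or x)) = 0 iff 1/7 = 0
((((y iff y) iff x) implies (x implies x)) implies ((y implies (x implies y)) iff x)) implies (((y or y) implies not y) iff (y iff (x or x))) = 1/7 implies 0 = 0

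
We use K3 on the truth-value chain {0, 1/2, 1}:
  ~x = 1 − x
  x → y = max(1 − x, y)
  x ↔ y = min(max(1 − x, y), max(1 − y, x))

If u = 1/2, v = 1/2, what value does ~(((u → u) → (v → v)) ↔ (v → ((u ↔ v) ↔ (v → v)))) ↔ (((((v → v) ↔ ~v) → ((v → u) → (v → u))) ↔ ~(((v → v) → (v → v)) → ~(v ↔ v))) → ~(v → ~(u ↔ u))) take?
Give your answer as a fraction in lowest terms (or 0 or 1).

u → u = 1/2 → 1/2 = 1/2
v → v = 1/2 → 1/2 = 1/2
(u → u) → (v → v) = 1/2 → 1/2 = 1/2
u ↔ v = 1/2 ↔ 1/2 = 1/2
v → v = 1/2 → 1/2 = 1/2
(u ↔ v) ↔ (v → v) = 1/2 ↔ 1/2 = 1/2
v → ((u ↔ v) ↔ (v → v)) = 1/2 → 1/2 = 1/2
((u → u) → (v → v)) ↔ (v → ((u ↔ v) ↔ (v → v))) = 1/2 ↔ 1/2 = 1/2
~(((u → u) → (v → v)) ↔ (v → ((u ↔ v) ↔ (v → v)))) = ~1/2 = 1/2
v → v = 1/2 → 1/2 = 1/2
~v = ~1/2 = 1/2
(v → v) ↔ ~v = 1/2 ↔ 1/2 = 1/2
v → u = 1/2 → 1/2 = 1/2
v → u = 1/2 → 1/2 = 1/2
(v → u) → (v → u) = 1/2 → 1/2 = 1/2
((v → v) ↔ ~v) → ((v → u) → (v → u)) = 1/2 → 1/2 = 1/2
v → v = 1/2 → 1/2 = 1/2
v → v = 1/2 → 1/2 = 1/2
(v → v) → (v → v) = 1/2 → 1/2 = 1/2
v ↔ v = 1/2 ↔ 1/2 = 1/2
~(v ↔ v) = ~1/2 = 1/2
((v → v) → (v → v)) → ~(v ↔ v) = 1/2 → 1/2 = 1/2
~(((v → v) → (v → v)) → ~(v ↔ v)) = ~1/2 = 1/2
(((v → v) ↔ ~v) → ((v → u) → (v → u))) ↔ ~(((v → v) → (v → v)) → ~(v ↔ v)) = 1/2 ↔ 1/2 = 1/2
u ↔ u = 1/2 ↔ 1/2 = 1/2
~(u ↔ u) = ~1/2 = 1/2
v → ~(u ↔ u) = 1/2 → 1/2 = 1/2
~(v → ~(u ↔ u)) = ~1/2 = 1/2
((((v → v) ↔ ~v) → ((v → u) → (v → u))) ↔ ~(((v → v) → (v → v)) → ~(v ↔ v))) → ~(v → ~(u ↔ u)) = 1/2 → 1/2 = 1/2
~(((u → u) → (v → v)) ↔ (v → ((u ↔ v) ↔ (v → v)))) ↔ (((((v → v) ↔ ~v) → ((v → u) → (v → u))) ↔ ~(((v → v) → (v → v)) → ~(v ↔ v))) → ~(v → ~(u ↔ u))) = 1/2 ↔ 1/2 = 1/2

1/2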